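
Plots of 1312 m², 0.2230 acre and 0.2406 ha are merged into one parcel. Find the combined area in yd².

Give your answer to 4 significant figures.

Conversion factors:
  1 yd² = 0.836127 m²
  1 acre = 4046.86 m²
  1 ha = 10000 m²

1312 m² (already m²)
0.2230 acre × 4046.86 = 902.45 m²
0.2406 ha × 10000 = 2406 m²
Combined: 1312 + 902.45 + 2406 = 4620.45 m²
In yd²: 4620.45 / 0.836127 = 5526.01 yd²

5526 yd²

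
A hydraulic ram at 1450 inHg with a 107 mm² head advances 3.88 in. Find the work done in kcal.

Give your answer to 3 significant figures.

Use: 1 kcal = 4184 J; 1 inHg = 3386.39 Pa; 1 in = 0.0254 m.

1450 inHg → 4.91027×10⁶ Pa
107 mm² → 1.07×10⁻⁴ m²
F = P × A = 4.91027×10⁶ × 1.07×10⁻⁴ = 525.399 N
3.88 in → 0.098552 m
W = F × d = 525.399 × 0.098552 = 51.7791 J
In kcal: 51.7791 / 4184 = 0.0123755 kcal

0.0124 kcal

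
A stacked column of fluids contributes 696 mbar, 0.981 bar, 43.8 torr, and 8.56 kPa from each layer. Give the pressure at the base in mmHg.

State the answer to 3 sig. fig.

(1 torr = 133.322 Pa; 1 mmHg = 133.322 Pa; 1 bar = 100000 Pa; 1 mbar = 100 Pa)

1370 mmHg

696 mbar × 100 → 69600 Pa
0.981 bar × 100000 → 98100 Pa
43.8 torr × 133.322 → 5839.5 Pa
8.56 kPa × 1000 → 8560 Pa
Sum: 69600 + 98100 + 5839.5 + 8560 = 182100 Pa
In mmHg: 182100 / 133.322 = 1365.87 mmHg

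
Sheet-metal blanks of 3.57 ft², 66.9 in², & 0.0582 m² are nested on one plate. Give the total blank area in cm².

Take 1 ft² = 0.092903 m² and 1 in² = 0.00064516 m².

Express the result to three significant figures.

3.57 ft² × 0.092903 = 0.331664 m²
66.9 in² × 0.00064516 = 0.0431612 m²
0.0582 m² (already m²)
Total: 0.331664 + 0.0431612 + 0.0582 = 0.433025 m²
In cm²: 0.433025 / 0.0001 = 4330.25 cm²

4330 cm²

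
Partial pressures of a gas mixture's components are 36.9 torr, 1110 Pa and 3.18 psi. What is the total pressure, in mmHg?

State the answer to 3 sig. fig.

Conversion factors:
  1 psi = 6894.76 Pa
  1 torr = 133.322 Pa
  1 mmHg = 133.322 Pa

36.9 torr × 133.322 → 4919.58 Pa
1110 Pa (already Pa)
3.18 psi × 6894.76 → 21925.3 Pa
Total: 4919.58 + 1110 + 21925.3 = 27954.9 Pa
In mmHg: 27954.9 / 133.322 = 209.68 mmHg

210 mmHg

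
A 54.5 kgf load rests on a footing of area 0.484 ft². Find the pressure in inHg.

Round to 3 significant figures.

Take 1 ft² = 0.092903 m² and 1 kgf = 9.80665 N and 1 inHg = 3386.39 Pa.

54.5 kgf × 9.80665 → 534.462 N
0.484 ft² × 0.092903 → 0.0449651 m²
P = F / A = 534.462 N / 0.0449651 m² = 11886.2 Pa
11886.2 Pa ÷ (3386.39 Pa/inHg) = 3.50999 inHg

3.51 inHg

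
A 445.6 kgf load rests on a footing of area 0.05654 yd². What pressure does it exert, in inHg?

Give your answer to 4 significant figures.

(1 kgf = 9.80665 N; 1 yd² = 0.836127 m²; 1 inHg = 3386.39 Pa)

27.30 inHg

445.6 kgf × 9.80665 → 4369.84 N
0.05654 yd² × 0.836127 → 0.0472746 m²
P = F / A = 4369.84 N / 0.0472746 m² = 92435.3 Pa
92435.3 Pa ÷ (3386.39 Pa/inHg) = 27.2961 inHg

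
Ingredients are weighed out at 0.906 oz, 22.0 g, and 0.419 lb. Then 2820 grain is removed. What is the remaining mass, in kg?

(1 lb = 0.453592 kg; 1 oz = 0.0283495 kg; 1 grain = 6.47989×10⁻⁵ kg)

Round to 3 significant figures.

0.906 oz × 0.0283495 = 0.0256846 kg
22.0 g × 0.001 = 0.022 kg
0.419 lb × 0.453592 = 0.190055 kg
2820 grain × 6.47989×10⁻⁵ = 0.182733 kg
Net: 0.0256846 + 0.022 + 0.190055 − 0.182733 = 0.0550066 kg

0.0550 kg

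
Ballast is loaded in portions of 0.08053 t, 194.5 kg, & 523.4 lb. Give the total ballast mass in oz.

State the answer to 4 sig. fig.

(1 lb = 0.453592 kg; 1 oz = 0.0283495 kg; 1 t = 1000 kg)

1.808×10⁴ oz

0.08053 t × 1000 = 80.53 kg
194.5 kg (already kg)
523.4 lb × 0.453592 = 237.41 kg
Total: 80.53 + 194.5 + 237.41 = 512.44 kg
In oz: 512.44 / 0.0283495 = 18075.8 oz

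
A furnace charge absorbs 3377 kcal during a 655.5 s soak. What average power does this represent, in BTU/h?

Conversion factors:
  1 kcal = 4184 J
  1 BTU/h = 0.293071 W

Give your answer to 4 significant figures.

7.355×10⁴ BTU/h

3377 kcal × 4184 = 1.41294×10⁷ J
P = E / t = 1.41294×10⁷ J / 655.5 s = 21555.1 W
21555.1 W ÷ (0.293071 W/BTU/h) = 73549.1 BTU/h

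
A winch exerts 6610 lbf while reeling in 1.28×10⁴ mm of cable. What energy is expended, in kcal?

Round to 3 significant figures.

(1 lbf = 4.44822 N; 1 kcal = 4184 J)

6610 lbf × 4.44822 → 29402.7 N
1.28×10⁴ mm × 0.001 → 12.8 m
W = F × d = 29402.7 N × 12.8 m = 376355 J
376355 J ÷ (4184 J/kcal) = 89.951 kcal

90.0 kcal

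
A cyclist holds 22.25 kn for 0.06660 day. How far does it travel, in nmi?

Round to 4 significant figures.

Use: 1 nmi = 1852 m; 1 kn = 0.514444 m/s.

22.25 kn × 0.514444 → 11.4464 m/s
0.06660 day × 86400 → 5754.24 s
d = v × t = 11.4464 m/s × 5754.24 s = 65865.3 m
65865.3 m ÷ (1852 m/nmi) = 35.5644 nmi

35.56 nmi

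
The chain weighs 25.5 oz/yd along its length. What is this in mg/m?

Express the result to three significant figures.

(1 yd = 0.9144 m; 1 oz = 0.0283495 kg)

7.91×10⁵ mg/m

25.5 oz/yd × 0.0283495 kg/oz ÷ 0.9144 m/yd = 0.790586 kg/m
0.790586 kg/m ÷ 10⁻⁶ kg/mg = 790586 mg/m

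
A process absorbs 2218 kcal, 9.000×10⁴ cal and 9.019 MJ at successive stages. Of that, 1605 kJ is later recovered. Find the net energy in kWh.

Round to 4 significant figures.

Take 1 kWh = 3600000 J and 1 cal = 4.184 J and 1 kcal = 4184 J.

4.742 kWh

2218 kcal × 4184 → 9.28011×10⁶ J
9.000×10⁴ cal × 4.184 → 376560 J
9.019 MJ × 1000000 → 9.019×10⁶ J
1605 kJ × 1000 → 1.605×10⁶ J
Result: 9.28011×10⁶ + 376560 + 9.019×10⁶ − 1.605×10⁶ = 1.70707×10⁷ J
In kWh: 1.70707×10⁷ / 3600000 = 4.74186 kWh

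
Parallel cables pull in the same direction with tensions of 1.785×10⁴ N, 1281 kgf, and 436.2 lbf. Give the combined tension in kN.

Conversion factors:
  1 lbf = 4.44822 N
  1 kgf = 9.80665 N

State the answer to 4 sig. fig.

32.35 kN

1.785×10⁴ N (already N)
1281 kgf × 9.80665 → 12562.3 N
436.2 lbf × 4.44822 → 1940.31 N
Combined: 17850 + 12562.3 + 1940.31 = 32352.6 N
In kN: 32352.6 / 1000 = 32.3526 kN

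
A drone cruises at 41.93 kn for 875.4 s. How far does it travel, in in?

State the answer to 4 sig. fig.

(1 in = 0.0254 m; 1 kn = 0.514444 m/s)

7.434×10⁵ in

41.93 kn × 0.514444 = 21.5706 m/s
d = v × t = 21.5706 m/s × 875.4 s = 18882.9 m
18882.9 m ÷ (0.0254 m/in) = 743421 in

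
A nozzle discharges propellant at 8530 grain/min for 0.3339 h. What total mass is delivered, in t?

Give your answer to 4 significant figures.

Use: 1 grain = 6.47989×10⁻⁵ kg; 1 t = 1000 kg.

8530 grain/min → 0.00921224 kg/s
0.3339 h → 1202.04 s
m = ṁ × t = 0.00921224 × 1202.04 = 11.0735 kg
In t: 11.0735 / 1000 = 0.0110735 t

0.01107 t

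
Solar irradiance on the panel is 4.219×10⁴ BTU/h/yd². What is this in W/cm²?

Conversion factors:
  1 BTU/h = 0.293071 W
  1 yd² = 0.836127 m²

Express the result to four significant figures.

4.219×10⁴ BTU/h/yd² × 0.293071 W/BTU/h ÷ 0.836127 m²/yd² = 14788 W/m²
14788 W/m² × 0.0001 m²/cm² = 1.4788 W/cm²

1.479 W/cm²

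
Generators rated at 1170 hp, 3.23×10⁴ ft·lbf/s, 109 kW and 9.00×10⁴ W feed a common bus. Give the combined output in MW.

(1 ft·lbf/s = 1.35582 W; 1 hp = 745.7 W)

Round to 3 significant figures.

1170 hp × 745.7 → 872469 W
3.23×10⁴ ft·lbf/s × 1.35582 → 43793 W
109 kW × 1000 → 109000 W
9.00×10⁴ W (already W)
Sum: 872469 + 43793 + 109000 + 90000 = 1.11526×10⁶ W
In MW: 1.11526×10⁶ / 1000000 = 1.11526 MW

1.12 MW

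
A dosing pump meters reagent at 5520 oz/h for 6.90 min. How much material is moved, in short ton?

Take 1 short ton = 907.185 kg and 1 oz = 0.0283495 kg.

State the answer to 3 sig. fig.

5520 oz/h → 0.0434692 kg/s
6.90 min → 414 s
m = ṁ × t = 0.0434692 × 414 = 17.9962 kg
In short ton: 17.9962 / 907.185 = 0.0198374 short ton

0.0198 short ton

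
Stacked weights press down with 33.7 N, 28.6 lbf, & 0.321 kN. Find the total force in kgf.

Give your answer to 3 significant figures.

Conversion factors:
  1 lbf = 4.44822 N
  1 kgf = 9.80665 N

49.1 kgf

33.7 N (already N)
28.6 lbf × 4.44822 = 127.219 N
0.321 kN × 1000 = 321 N
Sum: 33.7 + 127.219 + 321 = 481.919 N
In kgf: 481.919 / 9.80665 = 49.1421 kgf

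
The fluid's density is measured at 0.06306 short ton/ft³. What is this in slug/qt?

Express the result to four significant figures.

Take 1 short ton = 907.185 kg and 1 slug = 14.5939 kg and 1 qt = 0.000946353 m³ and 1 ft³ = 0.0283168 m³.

0.1310 slug/qt

0.06306 short ton/ft³ × 907.185 kg/short ton ÷ 0.0283168 m³/ft³ = 2020.25 kg/m³
2020.25 kg/m³ ÷ 14.5939 kg/slug × 0.000946353 m³/qt = 0.131005 slug/qt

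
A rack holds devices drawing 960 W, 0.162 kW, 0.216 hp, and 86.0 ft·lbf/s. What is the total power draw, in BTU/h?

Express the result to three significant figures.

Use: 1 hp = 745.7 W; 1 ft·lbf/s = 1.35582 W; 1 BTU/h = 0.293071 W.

4780 BTU/h

960 W (already W)
0.162 kW × 1000 = 162 W
0.216 hp × 745.7 = 161.071 W
86.0 ft·lbf/s × 1.35582 = 116.601 W
Sum: 960 + 162 + 161.071 + 116.601 = 1399.67 W
In BTU/h: 1399.67 / 0.293071 = 4775.87 BTU/h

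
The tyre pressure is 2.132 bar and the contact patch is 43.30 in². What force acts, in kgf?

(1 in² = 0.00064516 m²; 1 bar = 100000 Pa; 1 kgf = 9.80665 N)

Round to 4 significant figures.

2.132 bar × 100000 → 213200 Pa
43.30 in² × 0.00064516 → 0.0279354 m²
F = P × A = 213200 Pa × 0.0279354 m² = 5955.83 N
5955.83 N ÷ (9.80665 N/kgf) = 607.326 kgf

607.3 kgf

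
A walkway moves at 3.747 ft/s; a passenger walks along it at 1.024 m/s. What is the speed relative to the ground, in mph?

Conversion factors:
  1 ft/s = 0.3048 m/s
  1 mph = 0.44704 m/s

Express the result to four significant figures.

4.845 mph

3.747 ft/s × 0.3048 → 1.14209 m/s
1.024 m/s (already m/s)
Total: 1.14209 + 1.024 = 2.16609 m/s
In mph: 2.16609 / 0.44704 = 4.84541 mph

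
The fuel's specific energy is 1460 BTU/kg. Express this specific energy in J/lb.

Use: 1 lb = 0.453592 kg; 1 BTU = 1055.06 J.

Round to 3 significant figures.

6.99×10⁵ J/lb

1460 BTU/kg × 1055.06 J/BTU = 1.54039×10⁶ J/kg
1.54039×10⁶ J/kg × 0.453592 kg/lb = 698709 J/lb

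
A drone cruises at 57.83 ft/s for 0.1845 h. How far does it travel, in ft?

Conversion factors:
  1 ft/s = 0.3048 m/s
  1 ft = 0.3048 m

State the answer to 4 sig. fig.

57.83 ft/s × 0.3048 → 17.6266 m/s
0.1845 h × 3600 → 664.2 s
d = v × t = 17.6266 m/s × 664.2 s = 11707.6 m
11707.6 m ÷ (0.3048 m/ft) = 38410.8 ft

3.841×10⁴ ft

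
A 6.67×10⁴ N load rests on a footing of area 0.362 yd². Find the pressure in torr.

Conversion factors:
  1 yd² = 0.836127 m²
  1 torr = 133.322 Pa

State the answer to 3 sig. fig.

0.362 yd² × 0.836127 → 0.302678 m²
P = F / A = 66700 N / 0.302678 m² = 220366 Pa
220366 Pa ÷ (133.322 Pa/torr) = 1652.89 torr

1650 torr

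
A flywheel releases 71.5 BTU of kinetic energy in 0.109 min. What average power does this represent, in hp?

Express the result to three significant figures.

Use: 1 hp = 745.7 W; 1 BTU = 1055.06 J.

71.5 BTU × 1055.06 = 75436.8 J
0.109 min × 60 = 6.54 s
P = E / t = 75436.8 J / 6.54 s = 11534.7 W
11534.7 W ÷ (745.7 W/hp) = 15.4683 hp

15.5 hp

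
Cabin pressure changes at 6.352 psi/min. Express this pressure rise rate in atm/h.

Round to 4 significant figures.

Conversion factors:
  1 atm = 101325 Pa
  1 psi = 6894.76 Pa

6.352 psi/min × 6894.76 Pa/psi ÷ 60 s/min = 729.925 Pa/s
729.925 Pa/s ÷ 101325 Pa/atm × 3600 s/h = 25.9337 atm/h

25.93 atm/h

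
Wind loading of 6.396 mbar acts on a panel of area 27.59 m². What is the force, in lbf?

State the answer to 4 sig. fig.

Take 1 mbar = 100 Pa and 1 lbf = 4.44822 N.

3967 lbf

6.396 mbar × 100 → 639.6 Pa
F = P × A = 639.6 Pa × 27.59 m² = 17646.6 N
17646.6 N ÷ (4.44822 N/lbf) = 3967.11 lbf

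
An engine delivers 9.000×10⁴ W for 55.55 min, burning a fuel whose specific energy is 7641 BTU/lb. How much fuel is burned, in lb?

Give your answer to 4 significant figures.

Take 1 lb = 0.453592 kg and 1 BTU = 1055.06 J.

37.21 lb

55.55 min → 3333 s
E = P × t = 90000 × 3333 = 2.9997×10⁸ J
7641 BTU/lb → 1.77731×10⁷ J/kg
m = E / e_s = 2.9997×10⁸ / 1.77731×10⁷ = 16.8778 kg
In lb: 16.8778 / 0.453592 = 37.2092 lb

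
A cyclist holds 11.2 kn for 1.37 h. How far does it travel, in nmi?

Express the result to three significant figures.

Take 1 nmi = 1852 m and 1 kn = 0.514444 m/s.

11.2 kn × 0.514444 → 5.76177 m/s
1.37 h × 3600 → 4932 s
d = v × t = 5.76177 m/s × 4932 s = 28417 m
28417 m ÷ (1852 m/nmi) = 15.344 nmi

15.3 nmi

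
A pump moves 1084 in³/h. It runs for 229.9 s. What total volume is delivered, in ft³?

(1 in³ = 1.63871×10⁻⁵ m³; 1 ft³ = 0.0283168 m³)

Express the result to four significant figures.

0.04006 ft³

1084 in³/h → 4.93434×10⁻⁶ m³/s
V = Q × t = 4.93434×10⁻⁶ × 229.9 = 0.0011344 m³
In ft³: 0.0011344 / 0.0283168 = 0.040061 ft³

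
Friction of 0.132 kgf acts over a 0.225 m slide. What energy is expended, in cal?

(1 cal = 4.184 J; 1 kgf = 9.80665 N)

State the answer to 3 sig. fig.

0.132 kgf × 9.80665 = 1.29448 N
W = F × d = 1.29448 N × 0.225 m = 0.291258 J
0.291258 J ÷ (4.184 J/cal) = 0.0696123 cal

0.0696 cal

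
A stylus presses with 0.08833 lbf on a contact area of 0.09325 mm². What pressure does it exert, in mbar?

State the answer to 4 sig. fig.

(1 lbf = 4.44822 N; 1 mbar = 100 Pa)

4.214×10⁴ mbar

0.08833 lbf × 4.44822 = 0.392911 N
0.09325 mm² × 10⁻⁶ = 9.325×10⁻⁸ m²
P = F / A = 0.392911 N / 9.325×10⁻⁸ m² = 4.21352×10⁶ Pa
4.21352×10⁶ Pa ÷ (100 Pa/mbar) = 42135.2 mbar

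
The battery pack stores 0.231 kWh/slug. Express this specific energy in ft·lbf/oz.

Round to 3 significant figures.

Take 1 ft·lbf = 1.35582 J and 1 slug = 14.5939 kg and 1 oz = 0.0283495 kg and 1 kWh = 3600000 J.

1190 ft·lbf/oz

0.231 kWh/slug × 3600000 J/kWh ÷ 14.5939 kg/slug = 56982.7 J/kg
56982.7 J/kg ÷ 1.35582 J/ft·lbf × 0.0283495 kg/oz = 1191.48 ft·lbf/oz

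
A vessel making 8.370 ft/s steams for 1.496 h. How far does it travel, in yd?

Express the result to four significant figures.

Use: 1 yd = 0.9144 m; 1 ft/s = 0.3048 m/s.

8.370 ft/s × 0.3048 → 2.55118 m/s
1.496 h × 3600 → 5385.6 s
d = v × t = 2.55118 m/s × 5385.6 s = 13739.6 m
13739.6 m ÷ (0.9144 m/yd) = 15025.8 yd

1.503×10⁴ yd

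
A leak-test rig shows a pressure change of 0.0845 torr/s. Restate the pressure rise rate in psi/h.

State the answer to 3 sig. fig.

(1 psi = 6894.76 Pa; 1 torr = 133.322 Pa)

5.88 psi/h

0.0845 torr/s × 133.322 Pa/torr = 11.2657 Pa/s
11.2657 Pa/s ÷ 6894.76 Pa/psi × 3600 s/h = 5.88222 psi/h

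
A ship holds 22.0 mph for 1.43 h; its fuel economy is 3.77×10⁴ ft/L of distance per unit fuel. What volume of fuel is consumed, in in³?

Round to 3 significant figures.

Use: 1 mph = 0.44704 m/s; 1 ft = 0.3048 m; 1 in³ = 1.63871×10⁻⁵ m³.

269 in³

22.0 mph → 9.83488 m/s
1.43 h → 5148 s
d = v × t = 9.83488 × 5148 = 50630 m
3.77×10⁴ ft/L → 1.1491×10⁷ m/m³
V = d / (distance per unit fuel) = 50630 / 1.1491×10⁷ = 0.00440606 m³
In in³: 0.00440606 / 1.63871×10⁻⁵ = 268.874 in³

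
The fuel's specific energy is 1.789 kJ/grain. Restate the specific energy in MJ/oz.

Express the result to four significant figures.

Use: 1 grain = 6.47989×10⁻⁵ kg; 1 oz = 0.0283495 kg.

0.7827 MJ/oz

1.789 kJ/grain × 1000 J/kJ ÷ 6.47989×10⁻⁵ kg/grain = 2.76085×10⁷ J/kg
2.76085×10⁷ J/kg ÷ 1000000 J/MJ × 0.0283495 kg/oz = 0.782687 MJ/oz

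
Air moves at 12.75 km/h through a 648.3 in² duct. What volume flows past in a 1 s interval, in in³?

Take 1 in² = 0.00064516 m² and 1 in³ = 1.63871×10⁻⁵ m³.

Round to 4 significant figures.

12.75 km/h × (1/3.6) = 3.54167 m/s
648.3 in² × 0.00064516 = 0.418257 m²
V = v × A × t = 3.54167 m/s × 0.418257 m² × 1 s = 1.48133 m³
1.48133 m³ ÷ (1.63871×10⁻⁵ m³/in³) = 90396.1 in³

9.040×10⁴ in³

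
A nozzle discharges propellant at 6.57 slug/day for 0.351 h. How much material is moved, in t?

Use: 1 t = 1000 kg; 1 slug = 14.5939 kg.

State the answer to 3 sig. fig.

0.00140 t

6.57 slug/day → 0.00110974 kg/s
0.351 h → 1263.6 s
m = ṁ × t = 0.00110974 × 1263.6 = 1.40227 kg
In t: 1.40227 / 1000 = 0.00140227 t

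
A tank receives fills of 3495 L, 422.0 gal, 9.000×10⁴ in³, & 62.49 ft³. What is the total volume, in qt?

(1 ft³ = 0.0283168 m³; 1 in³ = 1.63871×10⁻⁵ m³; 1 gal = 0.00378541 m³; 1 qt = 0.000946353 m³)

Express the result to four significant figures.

3495 L × 0.001 → 3.495 m³
422.0 gal × 0.00378541 → 1.59744 m³
9.000×10⁴ in³ × 1.63871×10⁻⁵ → 1.47484 m³
62.49 ft³ × 0.0283168 → 1.76952 m³
Combined: 3.495 + 1.59744 + 1.47484 + 1.76952 = 8.3368 m³
In qt: 8.3368 / 0.000946353 = 8809.4 qt

8809 qt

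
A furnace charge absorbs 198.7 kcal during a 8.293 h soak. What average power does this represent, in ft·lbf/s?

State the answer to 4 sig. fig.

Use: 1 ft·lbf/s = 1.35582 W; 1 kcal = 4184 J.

20.54 ft·lbf/s

198.7 kcal × 4184 → 831361 J
8.293 h × 3600 → 29854.8 s
P = E / t = 831361 J / 29854.8 s = 27.8468 W
27.8468 W ÷ (1.35582 W/ft·lbf/s) = 20.5387 ft·lbf/s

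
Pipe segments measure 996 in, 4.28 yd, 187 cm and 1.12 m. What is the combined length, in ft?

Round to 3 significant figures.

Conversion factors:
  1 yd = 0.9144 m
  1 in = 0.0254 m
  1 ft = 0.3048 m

996 in × 0.0254 = 25.2984 m
4.28 yd × 0.9144 = 3.91363 m
187 cm × 0.01 = 1.87 m
1.12 m (already m)
Total: 25.2984 + 3.91363 + 1.87 + 1.12 = 32.202 m
In ft: 32.202 / 0.3048 = 105.65 ft

106 ft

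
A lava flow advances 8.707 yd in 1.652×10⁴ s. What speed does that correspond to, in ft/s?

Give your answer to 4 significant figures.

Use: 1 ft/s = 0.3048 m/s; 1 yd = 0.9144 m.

0.001581 ft/s

8.707 yd × 0.9144 → 7.96168 m
v = d / t = 7.96168 m / 16520 s = 4.81942×10⁻⁴ m/s
4.81942×10⁻⁴ m/s ÷ (0.3048 m/s/ft/s) = 0.00158117 ft/s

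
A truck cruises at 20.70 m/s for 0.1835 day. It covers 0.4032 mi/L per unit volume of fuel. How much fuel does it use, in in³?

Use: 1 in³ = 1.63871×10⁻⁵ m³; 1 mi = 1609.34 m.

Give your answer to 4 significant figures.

3.086×10⁴ in³

0.1835 day → 15854.4 s
d = v × t = 20.7 × 15854.4 = 328186 m
0.4032 mi/L → 648886 m/m³
V = d / (distance per unit fuel) = 328186 / 648886 = 0.505768 m³
In in³: 0.505768 / 1.63871×10⁻⁵ = 30863.8 in³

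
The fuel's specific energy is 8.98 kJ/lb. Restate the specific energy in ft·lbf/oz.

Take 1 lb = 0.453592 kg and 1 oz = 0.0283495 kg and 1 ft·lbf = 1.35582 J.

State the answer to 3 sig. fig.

414 ft·lbf/oz

8.98 kJ/lb × 1000 J/kJ ÷ 0.453592 kg/lb = 19797.5 J/kg
19797.5 J/kg ÷ 1.35582 J/ft·lbf × 0.0283495 kg/oz = 413.956 ft·lbf/oz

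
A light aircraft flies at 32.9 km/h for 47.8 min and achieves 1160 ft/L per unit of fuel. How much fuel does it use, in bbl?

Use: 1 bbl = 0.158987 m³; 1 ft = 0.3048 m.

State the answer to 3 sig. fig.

0.466 bbl

32.9 km/h → 9.13889 m/s
47.8 min → 2868 s
d = v × t = 9.13889 × 2868 = 26210.3 m
1160 ft/L → 353568 m/m³
V = d / (distance per unit fuel) = 26210.3 / 353568 = 0.0741309 m³
In bbl: 0.0741309 / 0.158987 = 0.46627 bbl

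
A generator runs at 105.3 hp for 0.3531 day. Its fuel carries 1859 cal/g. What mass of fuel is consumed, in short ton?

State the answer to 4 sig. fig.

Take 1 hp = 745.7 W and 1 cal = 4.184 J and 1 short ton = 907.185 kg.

105.3 hp → 78522.2 W
0.3531 day → 30507.8 s
E = P × t = 78522.2 × 30507.8 = 2.39554×10⁹ J
1859 cal/g → 7.77806×10⁶ J/kg
m = E / e_s = 2.39554×10⁹ / 7.77806×10⁶ = 307.987 kg
In short ton: 307.987 / 907.185 = 0.339497 short ton

0.3395 short ton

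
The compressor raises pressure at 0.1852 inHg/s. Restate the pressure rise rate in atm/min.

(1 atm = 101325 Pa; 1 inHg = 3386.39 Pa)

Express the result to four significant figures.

0.3714 atm/min

0.1852 inHg/s × 3386.39 Pa/inHg = 627.159 Pa/s
627.159 Pa/s ÷ 101325 Pa/atm × 60 s/min = 0.371375 atm/min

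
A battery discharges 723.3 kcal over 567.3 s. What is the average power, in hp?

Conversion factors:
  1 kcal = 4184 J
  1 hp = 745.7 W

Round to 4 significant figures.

723.3 kcal × 4184 = 3.02629×10⁶ J
P = E / t = 3.02629×10⁶ J / 567.3 s = 5334.55 W
5334.55 W ÷ (745.7 W/hp) = 7.15375 hp

7.154 hp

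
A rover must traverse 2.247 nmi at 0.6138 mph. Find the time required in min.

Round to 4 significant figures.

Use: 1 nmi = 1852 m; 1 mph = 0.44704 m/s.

2.247 nmi × 1852 → 4161.44 m
0.6138 mph × 0.44704 → 0.274393 m/s
t = d / v = 4161.44 m / 0.274393 m/s = 15166 s
15166 s ÷ (60 s/min) = 252.767 min

252.8 min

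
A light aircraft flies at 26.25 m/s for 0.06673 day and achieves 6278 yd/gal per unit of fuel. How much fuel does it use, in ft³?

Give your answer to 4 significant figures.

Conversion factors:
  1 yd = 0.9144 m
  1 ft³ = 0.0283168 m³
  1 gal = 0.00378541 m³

0.06673 day → 5765.47 s
d = v × t = 26.25 × 5765.47 = 151344 m
6278 yd/gal → 1.51651×10⁶ m/m³
V = d / (distance per unit fuel) = 151344 / 1.51651×10⁶ = 0.0997976 m³
In ft³: 0.0997976 / 0.0283168 = 3.52432 ft³

3.524 ft³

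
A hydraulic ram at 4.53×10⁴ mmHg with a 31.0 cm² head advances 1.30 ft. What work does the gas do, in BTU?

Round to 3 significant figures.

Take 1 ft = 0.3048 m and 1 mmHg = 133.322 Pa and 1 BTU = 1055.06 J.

7.03 BTU

4.53×10⁴ mmHg → 6.03949×10⁶ Pa
31.0 cm² → 0.0031 m²
F = P × A = 6.03949×10⁶ × 0.0031 = 18722.4 N
1.30 ft → 0.39624 m
W = F × d = 18722.4 × 0.39624 = 7418.56 J
In BTU: 7418.56 / 1055.06 = 7.03141 BTU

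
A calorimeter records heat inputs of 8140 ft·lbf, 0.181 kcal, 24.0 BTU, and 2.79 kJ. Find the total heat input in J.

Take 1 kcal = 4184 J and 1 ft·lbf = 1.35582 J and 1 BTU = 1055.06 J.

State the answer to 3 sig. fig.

3.99×10⁴ J

8140 ft·lbf × 1.35582 → 11036.4 J
0.181 kcal × 4184 → 757.304 J
24.0 BTU × 1055.06 → 25321.4 J
2.79 kJ × 1000 → 2790 J
Total: 11036.4 + 757.304 + 25321.4 + 2790 = 39905.1 J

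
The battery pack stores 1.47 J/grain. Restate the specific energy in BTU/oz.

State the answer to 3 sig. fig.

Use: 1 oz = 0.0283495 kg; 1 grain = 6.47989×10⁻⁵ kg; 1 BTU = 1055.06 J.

1.47 J/grain ÷ 6.47989×10⁻⁵ kg/grain = 22685.6 J/kg
22685.6 J/kg ÷ 1055.06 J/BTU × 0.0283495 kg/oz = 0.609563 BTU/oz

0.610 BTU/oz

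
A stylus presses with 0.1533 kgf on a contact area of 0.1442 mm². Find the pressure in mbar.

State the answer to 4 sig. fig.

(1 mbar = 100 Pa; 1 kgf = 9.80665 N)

1.043×10⁵ mbar

0.1533 kgf × 9.80665 = 1.50336 N
0.1442 mm² × 10⁻⁶ = 1.442×10⁻⁷ m²
P = F / A = 1.50336 N / 1.442×10⁻⁷ m² = 1.04255×10⁷ Pa
1.04255×10⁷ Pa ÷ (100 Pa/mbar) = 104255 mbar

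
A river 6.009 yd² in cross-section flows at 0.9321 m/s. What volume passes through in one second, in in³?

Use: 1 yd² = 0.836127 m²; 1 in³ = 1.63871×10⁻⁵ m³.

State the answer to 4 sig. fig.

2.858×10⁵ in³

6.009 yd² × 0.836127 → 5.02429 m²
V = v × A × t = 0.9321 m/s × 5.02429 m² × 1 s = 4.68314 m³
4.68314 m³ ÷ (1.63871×10⁻⁵ m³/in³) = 285782 in³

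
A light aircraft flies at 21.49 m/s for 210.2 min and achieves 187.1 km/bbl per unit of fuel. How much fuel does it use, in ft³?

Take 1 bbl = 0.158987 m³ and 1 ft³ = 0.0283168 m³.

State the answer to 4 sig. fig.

210.2 min → 12612 s
d = v × t = 21.49 × 12612 = 271032 m
187.1 km/bbl → 1.17683×10⁶ m/m³
V = d / (distance per unit fuel) = 271032 / 1.17683×10⁶ = 0.230307 m³
In ft³: 0.230307 / 0.0283168 = 8.13323 ft³

8.133 ft³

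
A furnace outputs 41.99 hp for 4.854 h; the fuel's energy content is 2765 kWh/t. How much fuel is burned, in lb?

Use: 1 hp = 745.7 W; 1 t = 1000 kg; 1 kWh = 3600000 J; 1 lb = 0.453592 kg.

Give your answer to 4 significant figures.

41.99 hp → 31311.9 W
4.854 h → 17474.4 s
E = P × t = 31311.9 × 17474.4 = 5.47157×10⁸ J
2765 kWh/t → 9.954×10⁶ J/kg
m = E / e_s = 5.47157×10⁸ / 9.954×10⁶ = 54.9686 kg
In lb: 54.9686 / 0.453592 = 121.185 lb

121.2 lb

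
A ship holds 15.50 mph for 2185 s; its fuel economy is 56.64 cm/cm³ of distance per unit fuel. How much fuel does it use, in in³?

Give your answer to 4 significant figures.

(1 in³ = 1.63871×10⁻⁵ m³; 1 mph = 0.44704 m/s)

1631 in³

15.50 mph → 6.92912 m/s
d = v × t = 6.92912 × 2185 = 15140.1 m
56.64 cm/cm³ → 566400 m/m³
V = d / (distance per unit fuel) = 15140.1 / 566400 = 0.0267304 m³
In in³: 0.0267304 / 1.63871×10⁻⁵ = 1631.19 in³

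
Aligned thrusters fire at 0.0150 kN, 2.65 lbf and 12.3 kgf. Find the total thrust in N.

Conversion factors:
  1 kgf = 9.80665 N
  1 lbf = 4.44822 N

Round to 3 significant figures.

0.0150 kN × 1000 → 15 N
2.65 lbf × 4.44822 → 11.7878 N
12.3 kgf × 9.80665 → 120.622 N
Sum: 15 + 11.7878 + 120.622 = 147.41 N

147 N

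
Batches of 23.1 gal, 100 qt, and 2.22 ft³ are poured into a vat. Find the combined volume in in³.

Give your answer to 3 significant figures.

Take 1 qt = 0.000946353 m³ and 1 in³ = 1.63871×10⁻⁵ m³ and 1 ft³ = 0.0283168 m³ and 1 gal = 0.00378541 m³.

1.49×10⁴ in³

23.1 gal × 0.00378541 = 0.087443 m³
100 qt × 0.000946353 = 0.0946353 m³
2.22 ft³ × 0.0283168 = 0.0628633 m³
Combined: 0.087443 + 0.0946353 + 0.0628633 = 0.244942 m³
In in³: 0.244942 / 1.63871×10⁻⁵ = 14947.2 in³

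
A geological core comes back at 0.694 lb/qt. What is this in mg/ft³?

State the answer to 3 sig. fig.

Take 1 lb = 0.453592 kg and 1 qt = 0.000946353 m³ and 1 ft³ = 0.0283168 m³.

0.694 lb/qt × 0.453592 kg/lb ÷ 0.000946353 m³/qt = 332.638 kg/m³
332.638 kg/m³ ÷ 10⁻⁶ kg/mg × 0.0283168 m³/ft³ = 9.41924×10⁶ mg/ft³

9.42×10⁶ mg/ft³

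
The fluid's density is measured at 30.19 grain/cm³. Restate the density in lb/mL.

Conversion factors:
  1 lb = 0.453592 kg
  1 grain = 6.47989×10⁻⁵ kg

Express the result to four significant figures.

0.004313 lb/mL

30.19 grain/cm³ × 6.47989×10⁻⁵ kg/grain ÷ 10⁻⁶ m³/cm³ = 1956.28 kg/m³
1956.28 kg/m³ ÷ 0.453592 kg/lb × 10⁻⁶ m³/mL = 0.00431286 lb/mL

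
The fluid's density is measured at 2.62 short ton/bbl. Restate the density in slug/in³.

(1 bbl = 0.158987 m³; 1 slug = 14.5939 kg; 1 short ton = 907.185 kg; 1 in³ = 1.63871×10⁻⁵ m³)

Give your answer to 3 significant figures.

2.62 short ton/bbl × 907.185 kg/short ton ÷ 0.158987 m³/bbl = 14949.8 kg/m³
14949.8 kg/m³ ÷ 14.5939 kg/slug × 1.63871×10⁻⁵ m³/in³ = 0.0167867 slug/in³

0.0168 slug/in³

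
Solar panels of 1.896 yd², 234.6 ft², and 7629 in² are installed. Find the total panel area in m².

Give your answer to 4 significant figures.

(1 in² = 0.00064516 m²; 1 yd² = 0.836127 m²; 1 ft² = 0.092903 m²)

1.896 yd² × 0.836127 = 1.5853 m²
234.6 ft² × 0.092903 = 21.795 m²
7629 in² × 0.00064516 = 4.92193 m²
Combined: 1.5853 + 21.795 + 4.92193 = 28.3022 m²

28.30 m²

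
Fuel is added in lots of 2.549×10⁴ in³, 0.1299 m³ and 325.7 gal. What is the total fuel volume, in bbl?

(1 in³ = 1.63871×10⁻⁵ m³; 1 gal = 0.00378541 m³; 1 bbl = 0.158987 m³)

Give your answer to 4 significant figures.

2.549×10⁴ in³ × 1.63871×10⁻⁵ = 0.417707 m³
0.1299 m³ (already m³)
325.7 gal × 0.00378541 = 1.23291 m³
Combined: 0.417707 + 0.1299 + 1.23291 = 1.78052 m³
In bbl: 1.78052 / 0.158987 = 11.1992 bbl

11.20 bbl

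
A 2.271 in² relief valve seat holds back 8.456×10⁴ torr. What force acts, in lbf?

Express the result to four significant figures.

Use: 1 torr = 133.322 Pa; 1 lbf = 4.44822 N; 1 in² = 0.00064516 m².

8.456×10⁴ torr × 133.322 → 1.12737×10⁷ Pa
2.271 in² × 0.00064516 → 0.00146516 m²
F = P × A = 1.12737×10⁷ Pa × 0.00146516 m² = 16517.8 N
16517.8 N ÷ (4.44822 N/lbf) = 3713.35 lbf

3713 lbf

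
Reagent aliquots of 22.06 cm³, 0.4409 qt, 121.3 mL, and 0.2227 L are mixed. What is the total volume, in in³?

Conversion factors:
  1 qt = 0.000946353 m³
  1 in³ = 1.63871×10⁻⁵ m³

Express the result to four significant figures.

22.06 cm³ × 10⁻⁶ = 2.206×10⁻⁵ m³
0.4409 qt × 0.000946353 = 4.17247×10⁻⁴ m³
121.3 mL × 10⁻⁶ = 1.213×10⁻⁴ m³
0.2227 L × 0.001 = 2.227×10⁻⁴ m³
Sum: 2.206×10⁻⁵ + 4.17247×10⁻⁴ + 1.213×10⁻⁴ + 2.227×10⁻⁴ = 7.83307×10⁻⁴ m³
In in³: 7.83307×10⁻⁴ / 1.63871×10⁻⁵ = 47.8002 in³

47.80 in³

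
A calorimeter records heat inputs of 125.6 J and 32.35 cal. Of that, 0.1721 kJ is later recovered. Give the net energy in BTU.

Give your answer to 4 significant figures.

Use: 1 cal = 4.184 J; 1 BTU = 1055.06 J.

125.6 J (already J)
32.35 cal × 4.184 = 135.352 J
0.1721 kJ × 1000 = 172.1 J
Sum: 125.6 + 135.352 − 172.1 = 88.852 J
In BTU: 88.852 / 1055.06 = 0.0842151 BTU

0.08422 BTU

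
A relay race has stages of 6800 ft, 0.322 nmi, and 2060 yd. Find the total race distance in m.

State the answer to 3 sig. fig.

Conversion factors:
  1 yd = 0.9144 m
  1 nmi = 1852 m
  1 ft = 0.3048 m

6800 ft × 0.3048 = 2072.64 m
0.322 nmi × 1852 = 596.344 m
2060 yd × 0.9144 = 1883.66 m
Total: 2072.64 + 596.344 + 1883.66 = 4552.64 m

4550 m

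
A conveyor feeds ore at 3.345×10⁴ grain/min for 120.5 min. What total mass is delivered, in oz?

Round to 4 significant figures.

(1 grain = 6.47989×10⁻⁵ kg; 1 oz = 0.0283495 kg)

9213 oz

3.345×10⁴ grain/min → 0.0361254 kg/s
120.5 min → 7230 s
m = ṁ × t = 0.0361254 × 7230 = 261.187 kg
In oz: 261.187 / 0.0283495 = 9213.11 oz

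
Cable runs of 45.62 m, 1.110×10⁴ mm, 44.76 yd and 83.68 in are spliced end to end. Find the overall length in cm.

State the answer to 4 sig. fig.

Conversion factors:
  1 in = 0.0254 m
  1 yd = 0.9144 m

9977 cm

45.62 m (already m)
1.110×10⁴ mm × 0.001 = 11.1 m
44.76 yd × 0.9144 = 40.9285 m
83.68 in × 0.0254 = 2.12547 m
Combined: 45.62 + 11.1 + 40.9285 + 2.12547 = 99.774 m
In cm: 99.774 / 0.01 = 9977.4 cm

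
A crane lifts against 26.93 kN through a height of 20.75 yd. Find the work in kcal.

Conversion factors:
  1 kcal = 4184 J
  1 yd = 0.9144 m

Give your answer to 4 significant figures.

26.93 kN × 1000 = 26930 N
20.75 yd × 0.9144 = 18.9738 m
W = F × d = 26930 N × 18.9738 m = 510964 J
510964 J ÷ (4184 J/kcal) = 122.123 kcal

122.1 kcal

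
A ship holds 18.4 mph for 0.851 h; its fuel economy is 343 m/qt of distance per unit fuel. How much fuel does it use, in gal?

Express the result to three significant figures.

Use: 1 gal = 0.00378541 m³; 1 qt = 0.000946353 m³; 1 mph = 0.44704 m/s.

18.4 mph → 8.22554 m/s
0.851 h → 3063.6 s
d = v × t = 8.22554 × 3063.6 = 25199.8 m
343 m/qt → 362444 m/m³
V = d / (distance per unit fuel) = 25199.8 / 362444 = 0.0695274 m³
In gal: 0.0695274 / 0.00378541 = 18.3672 gal

18.4 gal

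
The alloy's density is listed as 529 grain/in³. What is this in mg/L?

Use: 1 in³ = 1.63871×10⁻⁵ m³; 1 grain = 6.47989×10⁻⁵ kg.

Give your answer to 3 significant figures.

2.09×10⁶ mg/L

529 grain/in³ × 6.47989×10⁻⁵ kg/grain ÷ 1.63871×10⁻⁵ m³/in³ = 2091.81 kg/m³
2091.81 kg/m³ ÷ 10⁻⁶ kg/mg × 0.001 m³/L = 2.09181×10⁶ mg/L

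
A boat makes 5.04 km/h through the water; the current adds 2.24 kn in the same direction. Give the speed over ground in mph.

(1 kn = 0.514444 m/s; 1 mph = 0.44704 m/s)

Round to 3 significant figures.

5.71 mph

5.04 km/h × (1/3.6) = 1.4 m/s
2.24 kn × 0.514444 = 1.15235 m/s
Total: 1.4 + 1.15235 = 2.55235 m/s
In mph: 2.55235 / 0.44704 = 5.70944 mph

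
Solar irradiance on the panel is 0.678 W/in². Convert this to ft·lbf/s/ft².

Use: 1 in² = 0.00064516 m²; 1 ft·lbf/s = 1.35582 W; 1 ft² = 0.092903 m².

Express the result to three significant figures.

72.0 ft·lbf/s/ft²

0.678 W/in² ÷ 0.00064516 m²/in² = 1050.9 W/m²
1050.9 W/m² ÷ 1.35582 W/ft·lbf/s × 0.092903 m²/ft² = 72.0094 ft·lbf/s/ft²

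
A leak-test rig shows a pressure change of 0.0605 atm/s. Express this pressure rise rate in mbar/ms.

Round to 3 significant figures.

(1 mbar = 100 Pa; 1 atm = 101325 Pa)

0.0613 mbar/ms

0.0605 atm/s × 101325 Pa/atm = 6130.16 Pa/s
6130.16 Pa/s ÷ 100 Pa/mbar × 0.001 s/ms = 0.0613016 mbar/ms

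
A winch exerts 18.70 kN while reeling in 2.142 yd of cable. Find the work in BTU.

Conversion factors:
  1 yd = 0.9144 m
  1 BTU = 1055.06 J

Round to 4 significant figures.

18.70 kN × 1000 → 18700 N
2.142 yd × 0.9144 → 1.95864 m
W = F × d = 18700 N × 1.95864 m = 36626.6 J
36626.6 J ÷ (1055.06 J/BTU) = 34.7152 BTU

34.72 BTU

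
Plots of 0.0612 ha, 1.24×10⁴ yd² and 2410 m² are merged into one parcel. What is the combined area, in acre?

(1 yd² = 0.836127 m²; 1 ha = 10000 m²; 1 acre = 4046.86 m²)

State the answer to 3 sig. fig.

3.31 acre

0.0612 ha × 10000 → 612 m²
1.24×10⁴ yd² × 0.836127 → 10368 m²
2410 m² (already m²)
Total: 612 + 10368 + 2410 = 13390 m²
In acre: 13390 / 4046.86 = 3.30874 acre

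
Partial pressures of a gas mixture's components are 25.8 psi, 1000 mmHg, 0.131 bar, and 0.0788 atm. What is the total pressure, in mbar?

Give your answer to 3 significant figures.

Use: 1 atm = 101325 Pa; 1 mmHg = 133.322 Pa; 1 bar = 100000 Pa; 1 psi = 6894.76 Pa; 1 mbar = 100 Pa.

25.8 psi × 6894.76 = 177885 Pa
1000 mmHg × 133.322 = 133322 Pa
0.131 bar × 100000 = 13100 Pa
0.0788 atm × 101325 = 7984.41 Pa
Combined: 177885 + 133322 + 13100 + 7984.41 = 332291 Pa
In mbar: 332291 / 100 = 3322.91 mbar

3320 mbar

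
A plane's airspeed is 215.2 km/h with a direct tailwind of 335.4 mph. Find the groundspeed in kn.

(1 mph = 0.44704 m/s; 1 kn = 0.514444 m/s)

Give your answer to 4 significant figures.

407.7 kn

215.2 km/h × (1/3.6) = 59.7778 m/s
335.4 mph × 0.44704 = 149.937 m/s
Total: 59.7778 + 149.937 = 209.715 m/s
In kn: 209.715 / 0.514444 = 407.654 kn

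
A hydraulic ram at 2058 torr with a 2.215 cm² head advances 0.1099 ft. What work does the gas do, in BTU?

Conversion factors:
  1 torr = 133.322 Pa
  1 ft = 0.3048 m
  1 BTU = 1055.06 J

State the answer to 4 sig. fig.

2058 torr → 274377 Pa
2.215 cm² → 2.215×10⁻⁴ m²
F = P × A = 274377 × 2.215×10⁻⁴ = 60.7745 N
0.1099 ft → 0.0334975 m
W = F × d = 60.7745 × 0.0334975 = 2.03579 J
In BTU: 2.03579 / 1055.06 = 0.00192955 BTU

0.001930 BTU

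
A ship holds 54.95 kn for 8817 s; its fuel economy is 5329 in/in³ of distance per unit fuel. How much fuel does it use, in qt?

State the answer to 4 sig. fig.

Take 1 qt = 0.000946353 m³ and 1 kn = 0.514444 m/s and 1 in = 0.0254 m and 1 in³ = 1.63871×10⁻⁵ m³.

31.89 qt

54.95 kn → 28.2687 m/s
d = v × t = 28.2687 × 8817 = 249245 m
5329 in/in³ → 8.25995×10⁶ m/m³
V = d / (distance per unit fuel) = 249245 / 8.25995×10⁶ = 0.0301751 m³
In qt: 0.0301751 / 0.000946353 = 31.8857 qt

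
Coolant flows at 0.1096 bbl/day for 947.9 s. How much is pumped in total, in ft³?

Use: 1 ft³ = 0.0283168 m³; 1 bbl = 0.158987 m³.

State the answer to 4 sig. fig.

0.1096 bbl/day → 2.01678×10⁻⁷ m³/s
V = Q × t = 2.01678×10⁻⁷ × 947.9 = 1.91171×10⁻⁴ m³
In ft³: 1.91171×10⁻⁴ / 0.0283168 = 0.00675115 ft³

0.006751 ft³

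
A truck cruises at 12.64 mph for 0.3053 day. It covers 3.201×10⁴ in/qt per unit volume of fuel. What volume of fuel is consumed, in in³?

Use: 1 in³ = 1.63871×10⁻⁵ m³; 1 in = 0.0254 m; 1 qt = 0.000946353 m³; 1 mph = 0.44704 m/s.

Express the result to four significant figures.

1.059×10⁴ in³

12.64 mph → 5.65059 m/s
0.3053 day → 26377.9 s
d = v × t = 5.65059 × 26377.9 = 149051 m
3.201×10⁴ in/qt → 859145 m/m³
V = d / (distance per unit fuel) = 149051 / 859145 = 0.173488 m³
In in³: 0.173488 / 1.63871×10⁻⁵ = 10586.9 in³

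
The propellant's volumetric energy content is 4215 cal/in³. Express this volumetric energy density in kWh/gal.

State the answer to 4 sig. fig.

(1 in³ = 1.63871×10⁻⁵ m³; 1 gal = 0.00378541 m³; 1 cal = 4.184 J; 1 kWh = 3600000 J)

4215 cal/in³ × 4.184 J/cal ÷ 1.63871×10⁻⁵ m³/in³ = 1.07619×10⁹ J/m³
1.07619×10⁹ J/m³ ÷ 3600000 J/kWh × 0.00378541 m³/gal = 1.13162 kWh/gal

1.132 kWh/gal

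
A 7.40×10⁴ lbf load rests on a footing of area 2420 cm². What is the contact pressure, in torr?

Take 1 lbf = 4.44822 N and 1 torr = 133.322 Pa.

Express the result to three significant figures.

7.40×10⁴ lbf × 4.44822 = 329168 N
2420 cm² × 0.0001 = 0.242 m²
P = F / A = 329168 N / 0.242 m² = 1.3602×10⁶ Pa
1.3602×10⁶ Pa ÷ (133.322 Pa/torr) = 10202.4 torr

1.02×10⁴ torr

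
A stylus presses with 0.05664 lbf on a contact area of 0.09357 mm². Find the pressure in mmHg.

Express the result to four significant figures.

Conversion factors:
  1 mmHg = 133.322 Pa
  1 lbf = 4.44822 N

2.020×10⁴ mmHg

0.05664 lbf × 4.44822 = 0.251947 N
0.09357 mm² × 10⁻⁶ = 9.357×10⁻⁸ m²
P = F / A = 0.251947 N / 9.357×10⁻⁸ m² = 2.6926×10⁶ Pa
2.6926×10⁶ Pa ÷ (133.322 Pa/mmHg) = 20196.2 mmHg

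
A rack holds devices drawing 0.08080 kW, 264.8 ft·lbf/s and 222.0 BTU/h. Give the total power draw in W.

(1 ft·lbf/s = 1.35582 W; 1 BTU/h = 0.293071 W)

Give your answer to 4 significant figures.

504.9 W

0.08080 kW × 1000 = 80.8 W
264.8 ft·lbf/s × 1.35582 = 359.021 W
222.0 BTU/h × 0.293071 = 65.0618 W
Combined: 80.8 + 359.021 + 65.0618 = 504.883 W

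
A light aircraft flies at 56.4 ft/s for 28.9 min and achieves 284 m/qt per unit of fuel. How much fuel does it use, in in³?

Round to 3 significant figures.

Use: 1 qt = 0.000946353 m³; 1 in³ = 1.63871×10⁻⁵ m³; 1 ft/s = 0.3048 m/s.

56.4 ft/s → 17.1907 m/s
28.9 min → 1734 s
d = v × t = 17.1907 × 1734 = 29808.7 m
284 m/qt → 300099 m/m³
V = d / (distance per unit fuel) = 29808.7 / 300099 = 0.0993296 m³
In in³: 0.0993296 / 1.63871×10⁻⁵ = 6061.45 in³

6060 in³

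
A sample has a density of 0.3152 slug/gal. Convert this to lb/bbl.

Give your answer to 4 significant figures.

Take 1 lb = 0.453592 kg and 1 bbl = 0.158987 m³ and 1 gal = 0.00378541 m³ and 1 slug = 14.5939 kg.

0.3152 slug/gal × 14.5939 kg/slug ÷ 0.00378541 m³/gal = 1215.19 kg/m³
1215.19 kg/m³ ÷ 0.453592 kg/lb × 0.158987 m³/bbl = 425.932 lb/bbl

425.9 lb/bbl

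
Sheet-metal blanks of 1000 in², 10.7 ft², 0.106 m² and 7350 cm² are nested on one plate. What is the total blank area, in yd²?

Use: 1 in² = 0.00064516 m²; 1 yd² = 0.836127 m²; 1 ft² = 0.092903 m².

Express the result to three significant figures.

1000 in² × 0.00064516 → 0.64516 m²
10.7 ft² × 0.092903 → 0.994062 m²
0.106 m² (already m²)
7350 cm² × 0.0001 → 0.735 m²
Sum: 0.64516 + 0.994062 + 0.106 + 0.735 = 2.48022 m²
In yd²: 2.48022 / 0.836127 = 2.96632 yd²

2.97 yd²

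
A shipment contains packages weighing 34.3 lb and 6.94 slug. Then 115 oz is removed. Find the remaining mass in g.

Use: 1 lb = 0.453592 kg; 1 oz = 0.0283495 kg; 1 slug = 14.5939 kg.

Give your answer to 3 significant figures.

34.3 lb × 0.453592 = 15.5582 kg
6.94 slug × 14.5939 = 101.282 kg
115 oz × 0.0283495 = 3.26019 kg
Sum: 15.5582 + 101.282 − 3.26019 = 113.58 kg
In g: 113.58 / 0.001 = 113580 g

1.14×10⁵ g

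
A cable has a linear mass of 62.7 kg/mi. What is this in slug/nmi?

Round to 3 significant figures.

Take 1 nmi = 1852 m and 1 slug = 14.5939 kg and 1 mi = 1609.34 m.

4.94 slug/nmi

62.7 kg/mi ÷ 1609.34 m/mi = 0.0389601 kg/m
0.0389601 kg/m ÷ 14.5939 kg/slug × 1852 m/nmi = 4.94413 slug/nmi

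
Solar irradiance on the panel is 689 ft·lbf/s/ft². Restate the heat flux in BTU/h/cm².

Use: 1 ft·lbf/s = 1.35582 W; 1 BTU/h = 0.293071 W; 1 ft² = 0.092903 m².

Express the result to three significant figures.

3.43 BTU/h/cm²

689 ft·lbf/s/ft² × 1.35582 W/ft·lbf/s ÷ 0.092903 m²/ft² = 10055.2 W/m²
10055.2 W/m² ÷ 0.293071 W/BTU/h × 0.0001 m²/cm² = 3.43098 BTU/h/cm²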